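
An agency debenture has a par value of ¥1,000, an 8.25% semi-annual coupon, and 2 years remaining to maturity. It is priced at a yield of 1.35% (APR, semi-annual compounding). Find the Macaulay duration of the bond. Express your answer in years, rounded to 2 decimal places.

Periodic yield y = 0.00675. Discount each cash flow and weight by its period:
  t   CF        PV=CF/(1+0.00675)^t    t·PV
  1        41.25        40.9734        40.9734
  2        41.25        40.6987        81.3974
  3        41.25        40.4258       121.2775
  4     1,041.25     1,013.6043     4,054.4174
  Σ                  1,135.7023     4,298.0657
Price P = Σ PV = 1,135.7023.
Macaulay duration = Σ(t·PV) / P = 4,298.0657 / 1,135.7023 = 3.78450 half-year periods.
In years: 3.78450 / 2 = 1.89225 years.

1.89 years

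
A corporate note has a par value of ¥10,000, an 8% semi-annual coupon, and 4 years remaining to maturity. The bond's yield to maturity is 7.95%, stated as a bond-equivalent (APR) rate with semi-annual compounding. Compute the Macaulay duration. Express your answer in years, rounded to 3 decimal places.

Periodic yield y = 0.03975. Discount each cash flow and weight by its period:
  t   CF        PV=CF/(1+0.03975)^t    t·PV
  1       400.00       384.7079       384.7079
  2       400.00       370.0003       740.0007
  3       400.00       355.8551     1,067.5653
  4       400.00       342.2506     1,369.0026
  5       400.00       329.1663     1,645.8314
  6       400.00       316.5821     1,899.4929
  7       400.00       304.4791     2,131.3537
  8    10,400.00     7,613.8078    60,910.4621
  Σ                 10,016.8493    70,148.4165
Price P = Σ PV = 10,016.8493.
Macaulay duration = Σ(t·PV) / P = 70,148.4165 / 10,016.8493 = 7.00304 half-year periods.
In years: 7.00304 / 2 = 3.50152 years.

3.502 years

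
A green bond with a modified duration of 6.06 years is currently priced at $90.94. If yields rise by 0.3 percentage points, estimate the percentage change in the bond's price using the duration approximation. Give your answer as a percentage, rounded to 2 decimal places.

-1.82%

Duration approximation: ΔP/P ≈ -D_mod · Δy = -6.06 × (+0.003) = -0.018180.
As a percentage: -1.8180%.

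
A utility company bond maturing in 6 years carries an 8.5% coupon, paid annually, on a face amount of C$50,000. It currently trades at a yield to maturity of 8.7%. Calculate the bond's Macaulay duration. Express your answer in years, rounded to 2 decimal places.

Periodic yield y = 0.087. Discount each cash flow and weight by its year:
  t   CF        PV=CF/(1+0.087)^t    t·PV
  1     4,250.00     3,909.8436     3,909.8436
  2     4,250.00     3,596.9122     7,193.8245
  3     4,250.00     3,309.0269     9,927.0807
  4     4,250.00     3,044.1830    12,176.7319
  5     4,250.00     2,800.5363    14,002.6816
  6    54,250.00    32,886.8652   197,321.1911
  Σ                 49,547.3672   244,531.3534
Price P = Σ PV = 49,547.3672.
Macaulay duration = Σ(t·PV) / P = 244,531.3534 / 49,547.3672 = 4.93530 years.

4.94 years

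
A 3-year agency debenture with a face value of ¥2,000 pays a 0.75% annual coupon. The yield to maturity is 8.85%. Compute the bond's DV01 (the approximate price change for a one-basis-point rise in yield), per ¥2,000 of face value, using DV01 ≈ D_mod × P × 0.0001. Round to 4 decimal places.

¥0.4342

Periodic yield y = 0.0885.
  t   CF        PV=CF/(1+0.0885)^t    t·PV
  1        15.00        13.7804        13.7804
  2        15.00        12.6600        25.3200
  3     2,015.00     1,562.3911     4,687.1732
  Σ                  1,588.8315     4,726.2737
P = 1,588.8315; D_Mac = 2.97469 yrs; D_mod = 2.73283 yrs.
DV01 ≈ 2.73283 × 1,588.8315 × 0.0001 = 0.434201.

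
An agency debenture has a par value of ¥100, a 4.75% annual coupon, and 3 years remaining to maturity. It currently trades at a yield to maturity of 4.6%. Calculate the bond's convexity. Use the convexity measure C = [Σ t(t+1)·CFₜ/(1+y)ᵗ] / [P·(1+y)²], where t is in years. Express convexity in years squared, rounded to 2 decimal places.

With y = 0.046:
  t   CF        PV=CF/(1+0.046)^t    t·PV        t(t+1)·PV
  1         4.75         4.5411         4.5411           9.0822
  2         4.75         4.3414         8.6828          26.0484
  3       104.75        91.5291       274.5872       1,098.3487
  Σ                    100.4116       287.8111       1,133.4793
P = 100.4116.
Convexity = Σ t(t+1)·PV / [P·(1+y)²] = 1,133.4793 / (100.4116 × 1.094116) = 10.31731.

10.32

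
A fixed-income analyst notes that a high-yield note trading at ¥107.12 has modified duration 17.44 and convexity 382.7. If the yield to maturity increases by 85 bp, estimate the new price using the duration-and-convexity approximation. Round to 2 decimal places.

Duration effect: -D_mod·Δy = -17.44 × (+0.0085) = -0.148240
Convexity effect: ½·C·(Δy)² = 0.5 × 382.7 × (0.0085)² = +0.0138250375
ΔP/P ≈ -0.148240 + 0.0138250375 = -0.1344149625
New price ≈ 107.12 × (1 - 0.1344149625) = 92.721469217.

¥92.72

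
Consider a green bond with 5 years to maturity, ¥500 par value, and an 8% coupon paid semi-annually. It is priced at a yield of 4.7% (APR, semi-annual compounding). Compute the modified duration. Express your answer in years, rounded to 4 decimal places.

Periodic yield y = 0.0235. First find Macaulay duration:
  t   CF        PV=CF/(1+0.0235)^t    t·PV
  1        20.00        19.5408        19.5408
  2        20.00        19.0921        38.1843
  3        20.00        18.6538        55.9613
  4        20.00        18.2255        72.9019
  5        20.00        17.8070        89.0350
  6        20.00        17.3981       104.3889
  7        20.00        16.9987       118.9907
  8        20.00        16.6084       132.8670
  9        20.00        16.2270       146.0434
  10      520.00       412.2160     4,122.1603
  Σ                    572.7674     4,900.0735
P = 572.7674; Macaulay duration = 4,900.0735 / 572.7674 = 8.55508 half-year periods = 4.27754 years.
Modified duration = D_Mac / (1 + y) = 4.27754 / 1.0235 = 4.17933 years.

4.1793 years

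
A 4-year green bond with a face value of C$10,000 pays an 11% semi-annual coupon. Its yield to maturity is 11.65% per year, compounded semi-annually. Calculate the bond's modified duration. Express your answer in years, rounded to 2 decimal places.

3.15 years

Periodic yield y = 0.05825. First find Macaulay duration:
  t   CF        PV=CF/(1+0.05825)^t    t·PV
  1       550.00       519.7260       519.7260
  2       550.00       491.1183       982.2366
  3       550.00       464.0853     1,392.2560
  4       550.00       438.5404     1,754.1615
  5       550.00       414.4015     2,072.0074
  6       550.00       391.5913     2,349.5478
  7       550.00       370.0367     2,590.2566
  8    10,550.00     6,707.2770    53,658.2160
  Σ                  9,796.7764    65,318.4079
P = 9,796.7764; Macaulay duration = 65,318.4079 / 9,796.7764 = 6.66734 half-year periods = 3.33367 years.
Modified duration = D_Mac / (1 + y) = 3.33367 / 1.05825 = 3.15017 years.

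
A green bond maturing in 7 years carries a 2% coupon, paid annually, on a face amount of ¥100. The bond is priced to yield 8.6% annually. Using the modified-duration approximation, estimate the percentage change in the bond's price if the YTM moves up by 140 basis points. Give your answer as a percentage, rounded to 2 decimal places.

-8.36%

Periodic yield y = 0.086. Modified duration first:
  t   CF        PV=CF/(1+0.086)^t    t·PV
  1         2.00         1.8416         1.8416
  2         2.00         1.6958         3.3916
  3         2.00         1.5615         4.6845
  4         2.00         1.4378         5.7514
  5         2.00         1.3240         6.6199
  6         2.00         1.2191         7.3148
  7       102.00        57.2521       400.7647
  Σ                     66.3319       430.3684
P = 66.3319; D_Mac = 6.48810 yrs; D_mod = 6.48810/(1+0.086) = 5.97431 yrs.
ΔP/P ≈ -D_mod · Δy = -5.97431 × (+0.014) = -0.083640 = -8.3640%.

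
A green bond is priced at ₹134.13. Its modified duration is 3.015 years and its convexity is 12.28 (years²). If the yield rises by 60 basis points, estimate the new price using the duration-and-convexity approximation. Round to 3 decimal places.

Duration effect: -D_mod·Δy = -3.015 × (+0.006) = -0.018090
Convexity effect: ½·C·(Δy)² = 0.5 × 12.28 × (0.006)² = +0.00022104
ΔP/P ≈ -0.018090 + 0.00022104 = -0.01786896
New price ≈ 134.13 × (1 - 0.01786896) = 131.7332363952.

₹131.733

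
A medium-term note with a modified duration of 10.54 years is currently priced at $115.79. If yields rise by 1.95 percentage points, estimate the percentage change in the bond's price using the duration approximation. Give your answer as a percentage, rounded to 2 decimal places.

Duration approximation: ΔP/P ≈ -D_mod · Δy = -10.54 × (+0.0195) = -0.205530.
As a percentage: -20.5530%.

-20.55%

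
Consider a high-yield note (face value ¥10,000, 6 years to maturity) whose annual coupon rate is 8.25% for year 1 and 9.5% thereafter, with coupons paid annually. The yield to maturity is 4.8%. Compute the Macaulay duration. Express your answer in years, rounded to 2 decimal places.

5.01 years

Periodic yield y = 0.048. Discount each cash flow and weight by its year:
  t   CF        PV=CF/(1+0.048)^t    t·PV
  1       825.00       787.2137       787.2137
  2       950.00       864.9700     1,729.9400
  3       950.00       825.3530     2,476.0591
  4       950.00       787.5506     3,150.2025
  5       950.00       751.4796     3,757.3980
  6    10,950.00     8,265.0679    49,590.4071
  Σ                 12,281.6348    61,491.2204
Price P = Σ PV = 12,281.6348.
Macaulay duration = Σ(t·PV) / P = 61,491.2204 / 12,281.6348 = 5.00676 years.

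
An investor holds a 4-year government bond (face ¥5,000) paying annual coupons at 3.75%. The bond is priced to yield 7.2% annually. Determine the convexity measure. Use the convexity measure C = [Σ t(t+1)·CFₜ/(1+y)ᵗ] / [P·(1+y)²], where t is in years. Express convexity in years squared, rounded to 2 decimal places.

16.09

With y = 0.072:
  t   CF        PV=CF/(1+0.072)^t    t·PV        t(t+1)·PV
  1       187.50       174.9067       174.9067         349.8134
  2       187.50       163.1593       326.3185         978.9555
  3       187.50       152.2008       456.6024       1,826.4095
  4     5,187.50     3,928.0677    15,712.2709      78,561.3547
  Σ                  4,418.3345    16,670.0985      81,716.5332
P = 4,418.3345.
Convexity = Σ t(t+1)·PV / [P·(1+y)²] = 81,716.5332 / (4,418.3345 × 1.149184) = 16.09392.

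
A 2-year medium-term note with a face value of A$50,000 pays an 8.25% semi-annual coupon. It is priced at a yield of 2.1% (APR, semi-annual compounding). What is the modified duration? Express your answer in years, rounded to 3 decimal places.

1.872 years

Periodic yield y = 0.0105. First find Macaulay duration:
  t   CF        PV=CF/(1+0.0105)^t    t·PV
  1     2,062.50     2,041.0688     2,041.0688
  2     2,062.50     2,019.8602     4,039.7205
  3     2,062.50     1,998.8721     5,996.6163
  4    52,062.50    49,932.0903   199,728.3612
  Σ                 55,991.8914   211,805.7668
P = 55,991.8914; Macaulay duration = 211,805.7668 / 55,991.8914 = 3.78279 half-year periods = 1.89140 years.
Modified duration = D_Mac / (1 + y) = 1.89140 / 1.0105 = 1.87174 years.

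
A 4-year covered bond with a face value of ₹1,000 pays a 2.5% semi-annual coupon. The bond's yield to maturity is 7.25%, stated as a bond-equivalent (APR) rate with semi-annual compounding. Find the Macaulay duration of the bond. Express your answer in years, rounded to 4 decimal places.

3.8119 years

Periodic yield y = 0.03625. Discount each cash flow and weight by its period:
  t   CF        PV=CF/(1+0.03625)^t    t·PV
  1        12.50        12.0627        12.0627
  2        12.50        11.6407        23.2815
  3        12.50        11.2335        33.7006
  4        12.50        10.8406        43.3623
  5        12.50        10.4613        52.3067
  6        12.50        10.0954        60.5723
  7        12.50         9.7422        68.1956
  8     1,012.50       761.5154     6,092.1231
  Σ                    837.5919     6,385.6048
Price P = Σ PV = 837.5919.
Macaulay duration = Σ(t·PV) / P = 6,385.6048 / 837.5919 = 7.62377 half-year periods.
In years: 7.62377 / 2 = 3.81188 years.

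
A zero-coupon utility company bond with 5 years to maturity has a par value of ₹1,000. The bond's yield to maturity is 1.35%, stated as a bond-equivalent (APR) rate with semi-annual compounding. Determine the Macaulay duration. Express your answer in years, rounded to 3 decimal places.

5.000 years

A zero-coupon bond has a single cash flow at maturity, so its Macaulay duration equals its maturity: 5 years.
(Equivalently: 10 semi-annual periods ÷ 2 = 5 years.)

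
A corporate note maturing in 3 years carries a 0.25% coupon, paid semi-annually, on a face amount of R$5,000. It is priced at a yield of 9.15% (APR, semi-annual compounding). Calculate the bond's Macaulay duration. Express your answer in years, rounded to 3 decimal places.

Periodic yield y = 0.04575. Discount each cash flow and weight by its period:
  t   CF        PV=CF/(1+0.04575)^t    t·PV
  1         6.25         5.9766         5.9766
  2         6.25         5.7151        11.4302
  3         6.25         5.4651        16.3952
  4         6.25         5.2260        20.9040
  5         6.25         4.9974        24.9868
  6     5,006.25     3,827.7652    22,966.5914
  Σ                  3,855.1453    23,046.2842
Price P = Σ PV = 3,855.1453.
Macaulay duration = Σ(t·PV) / P = 23,046.2842 / 3,855.1453 = 5.97806 half-year periods.
In years: 5.97806 / 2 = 2.98903 years.

2.989 years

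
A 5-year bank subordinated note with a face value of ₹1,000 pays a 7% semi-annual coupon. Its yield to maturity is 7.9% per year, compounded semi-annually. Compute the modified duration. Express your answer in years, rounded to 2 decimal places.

4.13 years

Periodic yield y = 0.0395. First find Macaulay duration:
  t   CF        PV=CF/(1+0.0395)^t    t·PV
  1        35.00        33.6700        33.6700
  2        35.00        32.3906        64.7812
  3        35.00        31.1598        93.4794
  4        35.00        29.9758       119.9030
  5        35.00        28.8367       144.1835
  6        35.00        27.7409       166.4456
  7        35.00        26.6868       186.8076
  8        35.00        25.6727       205.3819
  9        35.00        24.6972       222.2747
  10    1,035.00       702.5794     7,025.7940
  Σ                    963.4100     8,262.7210
P = 963.4100; Macaulay duration = 8,262.7210 / 963.4100 = 8.57654 half-year periods = 4.28827 years.
Modified duration = D_Mac / (1 + y) = 4.28827 / 1.0395 = 4.12532 years.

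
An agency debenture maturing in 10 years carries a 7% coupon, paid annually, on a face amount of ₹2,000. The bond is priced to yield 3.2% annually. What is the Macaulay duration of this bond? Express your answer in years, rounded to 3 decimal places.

Periodic yield y = 0.032. Discount each cash flow and weight by its year:
  t   CF        PV=CF/(1+0.032)^t    t·PV
  1       140.00       135.6589       135.6589
  2       140.00       131.4524       262.9049
  3       140.00       127.3764       382.1292
  4       140.00       123.4267       493.7069
  5       140.00       119.5996       597.9978
  6       140.00       115.8910       695.3462
  7       140.00       112.2975       786.0826
  8       140.00       108.8154       870.5234
  9       140.00       105.4413       948.9717
  10    2,140.00     1,561.7690    15,617.6901
  Σ                  2,641.7283    20,791.0117
Price P = Σ PV = 2,641.7283.
Macaulay duration = Σ(t·PV) / P = 20,791.0117 / 2,641.7283 = 7.87023 years.

7.870 years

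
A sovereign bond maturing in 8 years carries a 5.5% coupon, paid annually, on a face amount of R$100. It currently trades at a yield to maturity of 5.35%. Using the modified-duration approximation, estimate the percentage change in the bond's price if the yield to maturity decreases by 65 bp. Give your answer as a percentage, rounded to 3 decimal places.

Periodic yield y = 0.0535. Modified duration first:
  t   CF        PV=CF/(1+0.0535)^t    t·PV
  1         5.50         5.2207         5.2207
  2         5.50         4.9556         9.9111
  3         5.50         4.7039        14.1117
  4         5.50         4.4650        17.8601
  5         5.50         4.2383        21.1914
  6         5.50         4.0231        24.1383
  7         5.50         3.8187        26.7312
  8       105.50        69.5306       556.2450
  Σ                    100.9559       675.4096
P = 100.9559; D_Mac = 6.69014 yrs; D_mod = 6.69014/(1+0.0535) = 6.35040 yrs.
ΔP/P ≈ -D_mod · Δy = -6.35040 × (-0.0065) = +0.041278 = +4.1278%.

+4.128%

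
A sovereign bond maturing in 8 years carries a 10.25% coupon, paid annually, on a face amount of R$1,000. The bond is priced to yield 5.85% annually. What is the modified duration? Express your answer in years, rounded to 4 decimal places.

Periodic yield y = 0.0585. First find Macaulay duration:
  t   CF        PV=CF/(1+0.0585)^t    t·PV
  1       102.50        96.8351        96.8351
  2       102.50        91.4834       182.9667
  3       102.50        86.4274       259.2821
  4       102.50        81.6508       326.6032
  5       102.50        77.1382       385.6910
  6       102.50        72.8750       437.2501
  7       102.50        68.8474       481.9321
  8     1,102.50       699.6031     5,596.8245
  Σ                  1,274.8604     7,767.3849
P = 1,274.8604; Macaulay duration = 7,767.3849 / 1,274.8604 = 6.09273 years.
Modified duration = D_Mac / (1 + y) = 6.09273 / 1.0585 = 5.75601 years.

5.7560 years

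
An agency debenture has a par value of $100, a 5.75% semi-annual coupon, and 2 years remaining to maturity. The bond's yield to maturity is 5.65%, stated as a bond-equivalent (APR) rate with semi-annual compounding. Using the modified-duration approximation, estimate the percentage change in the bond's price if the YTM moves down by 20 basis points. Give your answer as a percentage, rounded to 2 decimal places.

Periodic yield y = 0.02825. Modified duration first:
  t   CF        PV=CF/(1+0.02825)^t    t·PV
  1        2.875         2.7960         2.7960
  2        2.875         2.7192         5.4384
  3        2.875         2.6445         7.9335
  4      102.875        92.0269       368.1078
  Σ                    100.1866       384.2756
P = 100.1866; D_Mac = 3.83560 half-year periods = 1.91780 yrs; D_mod = 1.91780/(1+0.02825) = 1.86511 yrs.
ΔP/P ≈ -D_mod · Δy = -1.86511 × (-0.002) = +0.003730 = +0.3730%.

+0.37%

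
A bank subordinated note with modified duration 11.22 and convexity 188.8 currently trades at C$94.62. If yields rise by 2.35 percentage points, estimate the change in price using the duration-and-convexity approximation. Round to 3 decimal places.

Duration effect: -D_mod·Δy = -11.22 × (+0.0235) = -0.263670
Convexity effect: ½·C·(Δy)² = 0.5 × 188.8 × (0.0235)² = +0.0521324
ΔP/P ≈ -0.263670 + 0.0521324 = -0.2115376
ΔP ≈ 94.62 × (-0.2115376) = -20.015687712.

-C$20.016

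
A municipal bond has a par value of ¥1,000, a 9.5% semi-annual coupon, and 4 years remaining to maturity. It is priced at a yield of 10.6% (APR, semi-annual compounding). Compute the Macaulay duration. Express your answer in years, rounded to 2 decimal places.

3.41 years

Periodic yield y = 0.053. Discount each cash flow and weight by its period:
  t   CF        PV=CF/(1+0.053)^t    t·PV
  1        47.50        45.1092        45.1092
  2        47.50        42.8388        85.6775
  3        47.50        40.6826       122.0477
  4        47.50        38.6349       154.5397
  5        47.50        36.6903       183.4517
  6        47.50        34.8436       209.0618
  7        47.50        33.0899       231.6291
  8     1,047.50       692.9902     5,543.9212
  Σ                    964.8795     6,575.4379
Price P = Σ PV = 964.8795.
Macaulay duration = Σ(t·PV) / P = 6,575.4379 / 964.8795 = 6.81478 half-year periods.
In years: 6.81478 / 2 = 3.40739 years.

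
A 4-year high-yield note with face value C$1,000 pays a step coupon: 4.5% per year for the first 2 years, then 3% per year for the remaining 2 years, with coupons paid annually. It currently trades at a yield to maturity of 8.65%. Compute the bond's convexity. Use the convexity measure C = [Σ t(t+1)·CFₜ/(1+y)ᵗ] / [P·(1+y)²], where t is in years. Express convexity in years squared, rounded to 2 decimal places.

With y = 0.0865:
  t   CF        PV=CF/(1+0.0865)^t    t·PV        t(t+1)·PV
  1        45.00        41.4174        41.4174          82.8348
  2        45.00        38.1200        76.2400         228.7201
  3        30.00        23.3901        70.1703         280.6812
  4     1,030.00       739.1257     2,956.5028      14,782.5140
  Σ                    842.0532     3,144.3305      15,374.7500
P = 842.0532.
Convexity = Σ t(t+1)·PV / [P·(1+y)²] = 15,374.7500 / (842.0532 × 1.180482) = 15.46711.

15.47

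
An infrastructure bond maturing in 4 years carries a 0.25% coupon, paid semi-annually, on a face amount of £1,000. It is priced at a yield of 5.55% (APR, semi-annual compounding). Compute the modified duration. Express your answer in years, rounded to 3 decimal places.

3.873 years

Periodic yield y = 0.02775. First find Macaulay duration:
  t   CF        PV=CF/(1+0.02775)^t    t·PV
  1         1.25         1.2162         1.2162
  2         1.25         1.1834         2.3668
  3         1.25         1.1515         3.4544
  4         1.25         1.1204         4.4815
  5         1.25         1.0901         5.4506
  6         1.25         1.0607         6.3641
  7         1.25         1.0320         7.2243
  8     1,001.25       804.3455     6,434.7641
  Σ                    812.1998     6,465.3220
P = 812.1998; Macaulay duration = 6,465.3220 / 812.1998 = 7.96026 half-year periods = 3.98013 years.
Modified duration = D_Mac / (1 + y) = 3.98013 / 1.02775 = 3.87266 years.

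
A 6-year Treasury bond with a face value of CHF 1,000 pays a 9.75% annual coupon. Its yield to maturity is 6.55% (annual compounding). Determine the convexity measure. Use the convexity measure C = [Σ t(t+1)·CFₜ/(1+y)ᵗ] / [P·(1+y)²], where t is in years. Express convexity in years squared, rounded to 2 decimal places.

With y = 0.0655:
  t   CF        PV=CF/(1+0.0655)^t    t·PV        t(t+1)·PV
  1        97.50        91.5063        91.5063         183.0127
  2        97.50        85.8811       171.7622         515.2867
  3        97.50        80.6017       241.8051         967.2205
  4        97.50        75.6468       302.5874       1,512.9368
  5        97.50        70.9966       354.9828       2,129.8970
  6     1,097.50       750.0389     4,500.2336      31,501.6350
  Σ                  1,154.6715     5,662.8775      36,809.9887
P = 1,154.6715.
Convexity = Σ t(t+1)·PV / [P·(1+y)²] = 36,809.9887 / (1,154.6715 × 1.135290) = 28.08021.

28.08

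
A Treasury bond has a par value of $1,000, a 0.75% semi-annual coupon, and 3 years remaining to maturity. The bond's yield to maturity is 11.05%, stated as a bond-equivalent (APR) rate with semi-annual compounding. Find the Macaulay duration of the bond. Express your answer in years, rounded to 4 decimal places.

2.9665 years

Periodic yield y = 0.05525. Discount each cash flow and weight by its period:
  t   CF        PV=CF/(1+0.05525)^t    t·PV
  1         3.75         3.5537         3.5537
  2         3.75         3.3676         6.7352
  3         3.75         3.1913         9.5738
  4         3.75         3.0242        12.0968
  5         3.75         2.8659        14.3293
  6     1,003.75       726.9313     4,361.5880
  Σ                    742.9339     4,407.8768
Price P = Σ PV = 742.9339.
Macaulay duration = Σ(t·PV) / P = 4,407.8768 / 742.9339 = 5.93307 half-year periods.
In years: 5.93307 / 2 = 2.96653 years.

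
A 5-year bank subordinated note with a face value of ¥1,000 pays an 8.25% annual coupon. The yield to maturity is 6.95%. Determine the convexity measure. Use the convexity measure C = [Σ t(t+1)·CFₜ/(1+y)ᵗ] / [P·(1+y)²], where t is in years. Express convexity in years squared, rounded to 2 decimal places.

With y = 0.0695:
  t   CF        PV=CF/(1+0.0695)^t    t·PV        t(t+1)·PV
  1        82.50        77.1388        77.1388         154.2777
  2        82.50        72.1261       144.2522         432.7565
  3        82.50        67.4391       202.3172         809.2689
  4        82.50        63.0566       252.2265       1,261.1327
  5     1,082.50       773.6134     3,868.0668      23,208.4008
  Σ                  1,053.3740     4,544.0016      25,865.8365
P = 1,053.3740.
Convexity = Σ t(t+1)·PV / [P·(1+y)²] = 25,865.8365 / (1,053.3740 × 1.143830) = 21.46754.

21.47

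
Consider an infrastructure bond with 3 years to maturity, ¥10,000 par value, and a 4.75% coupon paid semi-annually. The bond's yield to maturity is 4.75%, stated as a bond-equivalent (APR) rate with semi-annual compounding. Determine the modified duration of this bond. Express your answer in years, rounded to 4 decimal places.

Periodic yield y = 0.02375. First find Macaulay duration:
  t   CF        PV=CF/(1+0.02375)^t    t·PV
  1       237.50       231.9902       231.9902
  2       237.50       226.6083       453.2166
  3       237.50       221.3512       664.0536
  4       237.50       216.2161       864.8643
  5       237.50       211.2001     1,056.0003
  6    10,237.50     8,892.6342    53,355.8050
  Σ                 10,000.0000    56,625.9299
P = 10,000.0000; Macaulay duration = 56,625.9299 / 10,000.0000 = 5.66259 half-year periods = 2.83130 years.
Modified duration = D_Mac / (1 + y) = 2.83130 / 1.02375 = 2.76561 years.

2.7656 years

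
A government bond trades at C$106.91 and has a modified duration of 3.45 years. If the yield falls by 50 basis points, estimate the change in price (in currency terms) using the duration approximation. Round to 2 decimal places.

+C$1.84

Duration approximation: ΔP/P ≈ -D_mod · Δy = -3.45 × (-0.005) = +0.017250.
ΔP ≈ 106.91 × (+0.017250) = +1.8441975.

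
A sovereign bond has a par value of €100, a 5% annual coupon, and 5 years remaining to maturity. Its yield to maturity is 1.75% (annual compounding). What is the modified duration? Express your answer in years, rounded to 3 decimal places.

Periodic yield y = 0.0175. First find Macaulay duration:
  t   CF        PV=CF/(1+0.0175)^t    t·PV
  1         5.00         4.9140         4.9140
  2         5.00         4.8295         9.6590
  3         5.00         4.7464        14.2393
  4         5.00         4.6648        18.6592
  5       105.00        96.2758       481.3791
  Σ                    115.4305       528.8505
P = 115.4305; Macaulay duration = 528.8505 / 115.4305 = 4.58155 years.
Modified duration = D_Mac / (1 + y) = 4.58155 / 1.0175 = 4.50275 years.

4.503 years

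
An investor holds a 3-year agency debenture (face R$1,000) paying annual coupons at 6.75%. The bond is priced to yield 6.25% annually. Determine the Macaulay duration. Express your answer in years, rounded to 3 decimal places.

2.816 years

Periodic yield y = 0.0625. Discount each cash flow and weight by its year:
  t   CF        PV=CF/(1+0.0625)^t    t·PV
  1        67.50        63.5294        63.5294
  2        67.50        59.7924       119.5848
  3     1,067.50       889.9817     2,669.9450
  Σ                  1,013.3035     2,853.0592
Price P = Σ PV = 1,013.3035.
Macaulay duration = Σ(t·PV) / P = 2,853.0592 / 1,013.3035 = 2.81560 years.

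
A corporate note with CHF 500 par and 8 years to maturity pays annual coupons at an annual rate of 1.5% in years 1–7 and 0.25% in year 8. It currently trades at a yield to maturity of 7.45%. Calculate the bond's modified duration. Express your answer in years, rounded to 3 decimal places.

6.952 years

Periodic yield y = 0.0745. First find Macaulay duration:
  t   CF        PV=CF/(1+0.0745)^t    t·PV
  1         7.50         6.9800         6.9800
  2         7.50         6.4960        12.9921
  3         7.50         6.0456        18.1369
  4         7.50         5.6265        22.5059
  5         7.50         5.2364        26.1818
  6         7.50         4.8733        29.2398
  7         7.50         4.5354        31.7479
  8       501.25       282.1000     2,256.7997
  Σ                    321.8931     2,404.5839
P = 321.8931; Macaulay duration = 2,404.5839 / 321.8931 = 7.47013 years.
Modified duration = D_Mac / (1 + y) = 7.47013 / 1.0745 = 6.95219 years.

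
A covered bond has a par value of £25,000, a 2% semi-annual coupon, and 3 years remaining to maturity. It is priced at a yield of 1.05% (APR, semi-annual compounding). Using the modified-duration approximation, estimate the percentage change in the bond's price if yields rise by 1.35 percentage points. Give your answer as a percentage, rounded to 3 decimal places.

-3.932%

Periodic yield y = 0.00525. Modified duration first:
  t   CF        PV=CF/(1+0.00525)^t    t·PV
  1       250.00       248.6944       248.6944
  2       250.00       247.3955       494.7911
  3       250.00       246.1035       738.3105
  4       250.00       244.8182       979.2728
  5       250.00       243.5396     1,217.6980
  6    25,250.00    24,469.0378   146,814.2268
  Σ                 25,699.5890   150,492.9934
P = 25,699.5890; D_Mac = 5.85585 half-year periods = 2.92793 yrs; D_mod = 2.92793/(1+0.00525) = 2.91263 yrs.
ΔP/P ≈ -D_mod · Δy = -2.91263 × (+0.0135) = -0.039321 = -3.9321%.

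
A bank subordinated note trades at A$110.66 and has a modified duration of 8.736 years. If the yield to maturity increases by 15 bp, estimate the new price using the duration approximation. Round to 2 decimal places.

A$109.21

Duration approximation: ΔP/P ≈ -D_mod · Δy = -8.736 × (+0.0015) = -0.013104.
New price ≈ 110.66 × (1 - 0.013104) = 109.20991136.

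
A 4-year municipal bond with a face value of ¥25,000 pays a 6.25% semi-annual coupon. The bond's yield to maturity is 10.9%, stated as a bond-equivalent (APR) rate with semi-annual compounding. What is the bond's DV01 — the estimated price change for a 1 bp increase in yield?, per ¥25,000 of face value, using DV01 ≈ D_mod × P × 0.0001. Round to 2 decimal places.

¥7.20

Periodic yield y = 0.0545.
  t   CF        PV=CF/(1+0.0545)^t    t·PV
  1       781.25       740.8725       740.8725
  2       781.25       702.5817     1,405.1635
  3       781.25       666.2700     1,998.8101
  4       781.25       631.8350     2,527.3401
  5       781.25       599.1797     2,995.8986
  6       781.25       568.2122     3,409.2730
  7       781.25       538.8451     3,771.9157
  8    25,781.25    16,862.8625   134,902.8996
  Σ                 21,310.6587   151,752.1731
P = 21,310.6587; D_Mac = 7.12095 half-year periods = 3.56048 yrs; D_mod = 3.37646 yrs.
DV01 ≈ 3.37646 × 21,310.6587 × 0.0001 = 7.195456.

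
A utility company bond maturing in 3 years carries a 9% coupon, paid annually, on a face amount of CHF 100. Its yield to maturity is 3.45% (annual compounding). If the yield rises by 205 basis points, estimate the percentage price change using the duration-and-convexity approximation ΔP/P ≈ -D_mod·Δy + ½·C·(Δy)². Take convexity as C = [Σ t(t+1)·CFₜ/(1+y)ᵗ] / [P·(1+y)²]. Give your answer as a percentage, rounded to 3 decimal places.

-5.290%

With y = 0.0345:
  t   CF        PV=CF/(1+0.0345)^t    t·PV        t(t+1)·PV
  1         9.00         8.6999         8.6999          17.3997
  2         9.00         8.4097        16.8194          50.4583
  3       109.00        98.4544       295.3631       1,181.4525
  Σ                    115.5639       320.8824       1,249.3105
P = 115.5639; D_Mac = 2.77667 yrs; D_mod = 2.68407 yrs; C = 10.10153.
Duration effect: -2.68407 × (+0.0205) = -0.055023
Convexity effect: 0.5 × 10.10153 × (0.0205)² = +0.0021226
ΔP/P ≈ -0.055023 + 0.0021226 = -0.052901 = -5.2901%.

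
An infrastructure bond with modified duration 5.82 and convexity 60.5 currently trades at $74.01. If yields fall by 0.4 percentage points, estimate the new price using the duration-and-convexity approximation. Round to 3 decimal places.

Duration effect: -D_mod·Δy = -5.82 × (-0.004) = +0.023280
Convexity effect: ½·C·(Δy)² = 0.5 × 60.5 × (-0.004)² = +0.0004840
ΔP/P ≈ +0.023280 + 0.0004840 = +0.023764
New price ≈ 74.01 × (1 + 0.023764) = 75.76877364.

$75.769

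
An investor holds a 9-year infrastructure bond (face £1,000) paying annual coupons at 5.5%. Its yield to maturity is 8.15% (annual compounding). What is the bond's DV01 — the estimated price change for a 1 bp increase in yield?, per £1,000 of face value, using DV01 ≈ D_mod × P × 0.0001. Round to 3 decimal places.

Periodic yield y = 0.0815.
  t   CF        PV=CF/(1+0.0815)^t    t·PV
  1        55.00        50.8553        50.8553
  2        55.00        47.0229        94.0459
  3        55.00        43.4794       130.4381
  4        55.00        40.2028       160.8113
  5        55.00        37.1732       185.8661
  6        55.00        34.3719       206.2314
  7        55.00        31.7817       222.4718
  8        55.00        29.3867       235.0934
  9     1,055.00       521.2112     4,690.9009
  Σ                    835.4851     5,976.7141
P = 835.4851; D_Mac = 7.15359 yrs; D_mod = 6.61450 yrs.
DV01 ≈ 6.61450 × 835.4851 × 0.0001 = 0.552632.

£0.553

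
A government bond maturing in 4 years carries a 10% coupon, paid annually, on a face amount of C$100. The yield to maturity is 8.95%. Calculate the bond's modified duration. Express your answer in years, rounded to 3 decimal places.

3.209 years

Periodic yield y = 0.0895. First find Macaulay duration:
  t   CF        PV=CF/(1+0.0895)^t    t·PV
  1        10.00         9.1785         9.1785
  2        10.00         8.4245        16.8491
  3        10.00         7.7325        23.1974
  4       110.00        78.0699       312.2797
  Σ                    103.4054       361.5047
P = 103.4054; Macaulay duration = 361.5047 / 103.4054 = 3.49599 years.
Modified duration = D_Mac / (1 + y) = 3.49599 / 1.0895 = 3.20880 years.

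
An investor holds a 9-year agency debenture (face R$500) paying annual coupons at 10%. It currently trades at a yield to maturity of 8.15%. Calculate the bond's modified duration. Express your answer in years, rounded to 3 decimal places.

Periodic yield y = 0.0815. First find Macaulay duration:
  t   CF        PV=CF/(1+0.0815)^t    t·PV
  1        50.00        46.2321        46.2321
  2        50.00        42.7481        85.4962
  3        50.00        39.5267       118.5801
  4        50.00        36.5480       146.1921
  5        50.00        33.7938       168.9691
  6        50.00        31.2472       187.4831
  7        50.00        28.8924       202.2471
  8        50.00        26.7152       213.7213
  9       550.00       271.7215     2,445.4933
  Σ                    557.4250     3,614.4145
P = 557.4250; Macaulay duration = 3,614.4145 / 557.4250 = 6.48413 years.
Modified duration = D_Mac / (1 + y) = 6.48413 / 1.0815 = 5.99549 years.

5.995 years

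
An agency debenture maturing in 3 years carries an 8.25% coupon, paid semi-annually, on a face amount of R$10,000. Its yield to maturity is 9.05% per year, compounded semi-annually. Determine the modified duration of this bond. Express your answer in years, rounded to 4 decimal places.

Periodic yield y = 0.04525. First find Macaulay duration:
  t   CF        PV=CF/(1+0.04525)^t    t·PV
  1       412.50       394.6424       394.6424
  2       412.50       377.5579       755.1159
  3       412.50       361.2130     1,083.6391
  4       412.50       345.5757     1,382.3030
  5       412.50       330.6154     1,653.0770
  6    10,412.50     7,984.2469    47,905.4813
  Σ                  9,793.8514    53,174.2586
P = 9,793.8514; Macaulay duration = 53,174.2586 / 9,793.8514 = 5.42935 half-year periods = 2.71468 years.
Modified duration = D_Mac / (1 + y) = 2.71468 / 1.04525 = 2.59715 years.

2.5972 years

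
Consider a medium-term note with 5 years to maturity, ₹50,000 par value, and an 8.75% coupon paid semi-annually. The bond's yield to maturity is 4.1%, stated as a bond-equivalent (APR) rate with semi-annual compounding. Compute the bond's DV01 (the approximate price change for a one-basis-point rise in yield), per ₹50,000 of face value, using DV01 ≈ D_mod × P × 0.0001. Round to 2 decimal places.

Periodic yield y = 0.0205.
  t   CF        PV=CF/(1+0.0205)^t    t·PV
  1     2,187.50     2,143.5571     2,143.5571
  2     2,187.50     2,100.4969     4,200.9938
  3     2,187.50     2,058.3017     6,174.9051
  4     2,187.50     2,016.9541     8,067.8166
  5     2,187.50     1,976.4372     9,882.1859
  6     2,187.50     1,936.7341    11,620.4048
  7     2,187.50     1,897.8286    13,284.8005
  8     2,187.50     1,859.7047    14,877.6376
  9     2,187.50     1,822.3466    16,401.1194
  10   52,187.50    42,602.6292   426,026.2921
  Σ                 60,414.9903   512,679.7130
P = 60,414.9903; D_Mac = 8.48597 half-year periods = 4.24298 yrs; D_mod = 4.15775 yrs.
DV01 ≈ 4.15775 × 60,414.9903 × 0.0001 = 25.119045.

₹25.12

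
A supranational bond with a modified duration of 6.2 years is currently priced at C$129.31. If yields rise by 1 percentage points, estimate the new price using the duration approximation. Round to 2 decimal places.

Duration approximation: ΔP/P ≈ -D_mod · Δy = -6.2 × (+0.01) = -0.062000.
New price ≈ 129.31 × (1 - 0.062000) = 121.29278.

C$121.29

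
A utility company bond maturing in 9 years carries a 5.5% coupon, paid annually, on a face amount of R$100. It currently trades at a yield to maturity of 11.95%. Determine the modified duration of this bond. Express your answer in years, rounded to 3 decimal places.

Periodic yield y = 0.1195. First find Macaulay duration:
  t   CF        PV=CF/(1+0.1195)^t    t·PV
  1         5.50         4.9129         4.9129
  2         5.50         4.3885         8.7770
  3         5.50         3.9200        11.7601
  4         5.50         3.5016        14.0064
  5         5.50         3.1278        15.6391
  6         5.50         2.7939        16.7637
  7         5.50         2.4957        17.4700
  8         5.50         2.2293        17.8345
  9       105.50        38.1976       343.7780
  Σ                     65.5674       450.9416
P = 65.5674; Macaulay duration = 450.9416 / 65.5674 = 6.87753 years.
Modified duration = D_Mac / (1 + y) = 6.87753 / 1.1195 = 6.14340 years.

6.143 years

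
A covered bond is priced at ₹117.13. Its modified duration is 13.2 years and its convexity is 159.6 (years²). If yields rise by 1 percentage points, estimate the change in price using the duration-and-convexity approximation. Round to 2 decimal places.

Duration effect: -D_mod·Δy = -13.2 × (+0.01) = -0.132000
Convexity effect: ½·C·(Δy)² = 0.5 × 159.6 × (0.01)² = +0.0079800
ΔP/P ≈ -0.132000 + 0.0079800 = -0.124020
ΔP ≈ 117.13 × (-0.124020) = -14.5264626.

-₹14.53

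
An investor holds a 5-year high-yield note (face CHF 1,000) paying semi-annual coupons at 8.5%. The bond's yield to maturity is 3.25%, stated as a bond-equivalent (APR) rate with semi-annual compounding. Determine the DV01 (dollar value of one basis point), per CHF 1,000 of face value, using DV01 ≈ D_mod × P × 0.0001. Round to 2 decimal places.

CHF 0.52

Periodic yield y = 0.01625.
  t   CF        PV=CF/(1+0.01625)^t    t·PV
  1        42.50        41.8204        41.8204
  2        42.50        41.1517        82.3034
  3        42.50        40.4937       121.4810
  4        42.50        39.8462       159.3847
  5        42.50        39.2090       196.0452
  6        42.50        38.5821       231.4924
  7        42.50        37.9651       265.7560
  8        42.50        37.3581       298.8646
  9        42.50        36.7607       330.8464
  10    1,042.50       887.3000     8,872.9999
  Σ                  1,240.4870    10,600.9941
P = 1,240.4870; D_Mac = 8.54583 half-year periods = 4.27292 yrs; D_mod = 4.20459 yrs.
DV01 ≈ 4.20459 × 1,240.4870 × 0.0001 = 0.521574.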